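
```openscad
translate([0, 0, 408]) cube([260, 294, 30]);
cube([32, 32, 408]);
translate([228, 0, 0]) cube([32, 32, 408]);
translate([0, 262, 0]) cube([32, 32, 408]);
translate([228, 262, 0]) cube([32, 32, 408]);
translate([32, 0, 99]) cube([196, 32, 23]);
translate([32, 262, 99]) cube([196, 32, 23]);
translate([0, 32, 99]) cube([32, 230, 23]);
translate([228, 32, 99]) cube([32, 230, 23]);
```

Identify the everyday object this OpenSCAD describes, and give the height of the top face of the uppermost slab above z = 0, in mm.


A stool. The seat height is 438 mm.

A 260×294×30 slab at z = 408 on four corner posts — a stool. The seat top is 408 + 30 = 438 mm.


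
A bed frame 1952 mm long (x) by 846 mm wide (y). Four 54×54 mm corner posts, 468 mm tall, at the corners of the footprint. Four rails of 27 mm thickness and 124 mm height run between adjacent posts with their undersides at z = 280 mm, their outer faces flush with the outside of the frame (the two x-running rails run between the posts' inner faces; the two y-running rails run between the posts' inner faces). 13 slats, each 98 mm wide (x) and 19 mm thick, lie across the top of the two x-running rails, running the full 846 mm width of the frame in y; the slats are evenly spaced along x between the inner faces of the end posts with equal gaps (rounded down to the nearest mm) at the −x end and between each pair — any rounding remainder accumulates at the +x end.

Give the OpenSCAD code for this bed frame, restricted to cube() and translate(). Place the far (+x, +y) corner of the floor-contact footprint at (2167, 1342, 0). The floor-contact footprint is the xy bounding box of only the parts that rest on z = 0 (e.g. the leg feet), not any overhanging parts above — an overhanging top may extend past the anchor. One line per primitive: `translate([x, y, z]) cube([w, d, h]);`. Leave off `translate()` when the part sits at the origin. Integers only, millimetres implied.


translate([215, 496, 0]) cube([54, 54, 468]);
translate([215, 1288, 0]) cube([54, 54, 468]);
translate([2113, 496, 0]) cube([54, 54, 468]);
translate([2113, 1288, 0]) cube([54, 54, 468]);
translate([269, 496, 280]) cube([1844, 27, 124]);
translate([269, 1315, 280]) cube([1844, 27, 124]);
translate([215, 550, 280]) cube([27, 738, 124]);
translate([2140, 550, 280]) cube([27, 738, 124]);
translate([309, 496, 404]) cube([98, 846, 19]);
translate([447, 496, 404]) cube([98, 846, 19]);
translate([585, 496, 404]) cube([98, 846, 19]);
translate([723, 496, 404]) cube([98, 846, 19]);
translate([861, 496, 404]) cube([98, 846, 19]);
translate([999, 496, 404]) cube([98, 846, 19]);
translate([1137, 496, 404]) cube([98, 846, 19]);
translate([1275, 496, 404]) cube([98, 846, 19]);
translate([1413, 496, 404]) cube([98, 846, 19]);
translate([1551, 496, 404]) cube([98, 846, 19]);
translate([1689, 496, 404]) cube([98, 846, 19]);
translate([1827, 496, 404]) cube([98, 846, 19]);
translate([1965, 496, 404]) cube([98, 846, 19]);


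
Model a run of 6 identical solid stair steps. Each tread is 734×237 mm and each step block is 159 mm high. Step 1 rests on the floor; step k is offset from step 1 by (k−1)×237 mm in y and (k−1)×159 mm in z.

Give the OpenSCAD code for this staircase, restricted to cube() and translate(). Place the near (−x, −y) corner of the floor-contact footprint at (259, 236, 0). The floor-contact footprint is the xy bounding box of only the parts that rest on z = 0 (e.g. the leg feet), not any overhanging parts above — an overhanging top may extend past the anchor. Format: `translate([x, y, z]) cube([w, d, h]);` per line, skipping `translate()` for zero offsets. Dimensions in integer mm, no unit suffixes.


translate([259, 236, 0]) cube([734, 237, 159]);
translate([259, 473, 159]) cube([734, 237, 159]);
translate([259, 710, 318]) cube([734, 237, 159]);
translate([259, 947, 477]) cube([734, 237, 159]);
translate([259, 1184, 636]) cube([734, 237, 159]);
translate([259, 1421, 795]) cube([734, 237, 159]);


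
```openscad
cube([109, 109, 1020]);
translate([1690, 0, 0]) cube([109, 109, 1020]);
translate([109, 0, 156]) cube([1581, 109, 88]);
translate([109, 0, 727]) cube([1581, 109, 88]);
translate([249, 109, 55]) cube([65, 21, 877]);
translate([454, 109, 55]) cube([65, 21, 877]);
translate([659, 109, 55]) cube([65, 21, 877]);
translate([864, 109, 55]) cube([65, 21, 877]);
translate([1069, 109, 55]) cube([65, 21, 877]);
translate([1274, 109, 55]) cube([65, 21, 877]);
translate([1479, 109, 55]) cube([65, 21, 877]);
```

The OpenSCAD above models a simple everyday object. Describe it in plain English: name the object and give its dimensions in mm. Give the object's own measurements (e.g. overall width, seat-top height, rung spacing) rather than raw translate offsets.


A fence section. Two 109×109 mm posts, 1020 mm tall, stand on the floor with a clear span of 1581 mm between their inner faces. Two horizontal rails of 109×88 mm section span the gap between the posts with their undersides at z = 156 mm and z = 727 mm, flush with the posts' −y face. 7 pickets, each 65 mm wide, 21 mm thick and 877 mm tall, are fixed to the +y face of the rails with their bottoms at z = 55 mm, spaced across the span with a 140 mm gap after the −x post and between neighbouring pickets, with 146 mm left before the +x post.


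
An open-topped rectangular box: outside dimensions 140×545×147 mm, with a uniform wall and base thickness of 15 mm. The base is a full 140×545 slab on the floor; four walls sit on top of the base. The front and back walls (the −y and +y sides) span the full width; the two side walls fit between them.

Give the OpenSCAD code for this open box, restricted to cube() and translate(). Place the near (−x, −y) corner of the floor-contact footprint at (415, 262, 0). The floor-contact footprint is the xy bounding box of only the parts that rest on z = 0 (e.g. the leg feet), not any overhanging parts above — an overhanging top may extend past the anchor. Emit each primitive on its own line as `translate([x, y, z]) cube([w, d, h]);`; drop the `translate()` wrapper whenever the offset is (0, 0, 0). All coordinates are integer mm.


translate([415, 262, 0]) cube([140, 545, 15]);
translate([415, 262, 15]) cube([140, 15, 132]);
translate([415, 792, 15]) cube([140, 15, 132]);
translate([415, 277, 15]) cube([15, 515, 132]);
translate([540, 277, 15]) cube([15, 515, 132]);


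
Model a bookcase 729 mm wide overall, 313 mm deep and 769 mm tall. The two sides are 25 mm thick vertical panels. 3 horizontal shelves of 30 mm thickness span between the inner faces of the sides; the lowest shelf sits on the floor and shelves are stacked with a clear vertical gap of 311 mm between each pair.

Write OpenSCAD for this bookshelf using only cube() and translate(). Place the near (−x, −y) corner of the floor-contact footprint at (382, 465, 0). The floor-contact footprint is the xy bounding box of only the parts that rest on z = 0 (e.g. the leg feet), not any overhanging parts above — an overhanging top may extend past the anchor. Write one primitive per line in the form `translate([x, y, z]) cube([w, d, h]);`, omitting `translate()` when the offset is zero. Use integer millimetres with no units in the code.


translate([382, 465, 0]) cube([25, 313, 769]);
translate([1086, 465, 0]) cube([25, 313, 769]);
translate([407, 465, 0]) cube([679, 313, 30]);
translate([407, 465, 341]) cube([679, 313, 30]);
translate([407, 465, 682]) cube([679, 313, 30]);


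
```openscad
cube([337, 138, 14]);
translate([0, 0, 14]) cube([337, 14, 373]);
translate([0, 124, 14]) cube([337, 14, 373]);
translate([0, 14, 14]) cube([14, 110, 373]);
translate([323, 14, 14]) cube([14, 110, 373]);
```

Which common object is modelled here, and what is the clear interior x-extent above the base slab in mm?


An open box. The internal width is 309 mm.

A 337×138 base slab with four walls standing on it — an open box. The base is 337 mm wide and the walls are 14 mm thick, so the internal width is 337 − 2 × 14 = 309 mm.


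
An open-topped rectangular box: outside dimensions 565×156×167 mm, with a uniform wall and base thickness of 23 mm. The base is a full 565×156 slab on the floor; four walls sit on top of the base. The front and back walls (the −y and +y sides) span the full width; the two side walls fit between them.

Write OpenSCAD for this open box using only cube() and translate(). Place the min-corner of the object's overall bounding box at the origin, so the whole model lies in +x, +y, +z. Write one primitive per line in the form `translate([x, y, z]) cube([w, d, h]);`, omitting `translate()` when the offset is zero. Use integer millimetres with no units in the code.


cube([565, 156, 23]);
translate([0, 0, 23]) cube([565, 23, 144]);
translate([0, 133, 23]) cube([565, 23, 144]);
translate([0, 23, 23]) cube([23, 110, 144]);
translate([542, 23, 23]) cube([23, 110, 144]);


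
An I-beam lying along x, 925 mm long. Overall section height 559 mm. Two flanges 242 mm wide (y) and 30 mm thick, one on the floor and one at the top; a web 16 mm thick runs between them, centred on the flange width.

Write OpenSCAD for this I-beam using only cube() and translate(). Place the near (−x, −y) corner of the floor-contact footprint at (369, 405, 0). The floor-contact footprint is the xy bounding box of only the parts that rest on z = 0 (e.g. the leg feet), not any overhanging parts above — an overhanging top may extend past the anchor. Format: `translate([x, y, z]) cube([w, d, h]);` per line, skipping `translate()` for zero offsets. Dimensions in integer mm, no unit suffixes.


translate([369, 405, 0]) cube([925, 242, 30]);
translate([369, 518, 30]) cube([925, 16, 499]);
translate([369, 405, 529]) cube([925, 242, 30]);


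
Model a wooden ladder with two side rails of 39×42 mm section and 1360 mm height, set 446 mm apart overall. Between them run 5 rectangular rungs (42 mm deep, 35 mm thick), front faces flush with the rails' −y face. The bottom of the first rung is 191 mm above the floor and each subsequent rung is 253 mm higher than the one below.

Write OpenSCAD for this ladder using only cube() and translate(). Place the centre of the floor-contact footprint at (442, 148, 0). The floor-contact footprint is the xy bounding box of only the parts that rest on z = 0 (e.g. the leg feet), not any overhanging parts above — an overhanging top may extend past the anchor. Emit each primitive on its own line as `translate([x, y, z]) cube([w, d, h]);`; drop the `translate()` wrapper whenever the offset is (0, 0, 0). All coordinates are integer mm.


// rung span = 446 - 2*39 = 368
// rung[k] z = 191 + k*253
translate([219, 127, 0]) cube([39, 42, 1360]);
translate([626, 127, 0]) cube([39, 42, 1360]);
translate([258, 127, 191]) cube([368, 42, 35]);
translate([258, 127, 444]) cube([368, 42, 35]);
translate([258, 127, 697]) cube([368, 42, 35]);
translate([258, 127, 950]) cube([368, 42, 35]);
translate([258, 127, 1203]) cube([368, 42, 35]);


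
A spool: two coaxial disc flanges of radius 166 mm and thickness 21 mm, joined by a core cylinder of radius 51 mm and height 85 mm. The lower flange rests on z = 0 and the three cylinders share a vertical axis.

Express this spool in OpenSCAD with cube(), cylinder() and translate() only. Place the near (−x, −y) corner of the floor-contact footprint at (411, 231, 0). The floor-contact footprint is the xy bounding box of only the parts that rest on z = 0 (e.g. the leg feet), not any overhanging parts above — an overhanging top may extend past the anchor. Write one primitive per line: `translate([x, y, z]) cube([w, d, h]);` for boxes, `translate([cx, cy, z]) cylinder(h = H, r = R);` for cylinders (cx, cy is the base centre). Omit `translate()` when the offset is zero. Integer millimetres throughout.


translate([577, 397, 0]) cylinder(h = 21, r = 166);
translate([577, 397, 21]) cylinder(h = 85, r = 51);
translate([577, 397, 106]) cylinder(h = 21, r = 166);


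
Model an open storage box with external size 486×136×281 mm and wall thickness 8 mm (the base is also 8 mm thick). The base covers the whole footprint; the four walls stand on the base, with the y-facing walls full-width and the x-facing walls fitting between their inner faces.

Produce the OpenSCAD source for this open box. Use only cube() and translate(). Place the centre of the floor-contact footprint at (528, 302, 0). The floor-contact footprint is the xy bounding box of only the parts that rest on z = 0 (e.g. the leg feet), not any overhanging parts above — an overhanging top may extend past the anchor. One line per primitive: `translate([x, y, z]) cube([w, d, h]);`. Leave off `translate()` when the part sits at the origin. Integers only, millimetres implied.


translate([285, 234, 0]) cube([486, 136, 8]);
translate([285, 234, 8]) cube([486, 8, 273]);
translate([285, 362, 8]) cube([486, 8, 273]);
translate([285, 242, 8]) cube([8, 120, 273]);
translate([763, 242, 8]) cube([8, 120, 273]);


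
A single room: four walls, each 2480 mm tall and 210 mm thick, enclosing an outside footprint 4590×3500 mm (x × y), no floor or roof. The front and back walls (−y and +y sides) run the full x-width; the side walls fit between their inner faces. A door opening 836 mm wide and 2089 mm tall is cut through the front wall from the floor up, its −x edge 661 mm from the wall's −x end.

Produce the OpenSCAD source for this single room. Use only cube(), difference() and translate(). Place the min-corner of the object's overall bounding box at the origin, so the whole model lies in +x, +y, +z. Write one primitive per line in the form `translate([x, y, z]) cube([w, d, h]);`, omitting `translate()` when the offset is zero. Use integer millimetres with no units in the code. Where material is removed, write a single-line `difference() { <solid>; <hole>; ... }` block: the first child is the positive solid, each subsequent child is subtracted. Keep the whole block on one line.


difference() { cube([4590, 210, 2480]); translate([661, 0, 0]) cube([836, 210, 2089]); }
translate([0, 3290, 0]) cube([4590, 210, 2480]);
translate([0, 210, 0]) cube([210, 3080, 2480]);
translate([4380, 210, 0]) cube([210, 3080, 2480]);


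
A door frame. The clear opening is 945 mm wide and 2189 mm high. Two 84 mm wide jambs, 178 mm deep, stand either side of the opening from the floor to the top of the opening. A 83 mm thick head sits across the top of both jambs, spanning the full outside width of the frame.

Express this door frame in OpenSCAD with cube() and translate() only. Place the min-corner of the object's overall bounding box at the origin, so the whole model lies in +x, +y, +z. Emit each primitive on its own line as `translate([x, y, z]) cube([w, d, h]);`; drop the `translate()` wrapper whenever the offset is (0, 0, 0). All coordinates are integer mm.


cube([84, 178, 2189]);
translate([1029, 0, 0]) cube([84, 178, 2189]);
translate([0, 0, 2189]) cube([1113, 178, 83]);


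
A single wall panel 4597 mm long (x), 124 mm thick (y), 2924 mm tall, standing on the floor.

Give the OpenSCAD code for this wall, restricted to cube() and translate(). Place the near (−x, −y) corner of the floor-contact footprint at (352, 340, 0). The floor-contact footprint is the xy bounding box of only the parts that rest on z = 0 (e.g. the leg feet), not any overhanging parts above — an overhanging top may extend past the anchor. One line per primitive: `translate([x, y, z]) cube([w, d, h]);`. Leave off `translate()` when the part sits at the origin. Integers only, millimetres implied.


translate([352, 340, 0]) cube([4597, 124, 2924]);


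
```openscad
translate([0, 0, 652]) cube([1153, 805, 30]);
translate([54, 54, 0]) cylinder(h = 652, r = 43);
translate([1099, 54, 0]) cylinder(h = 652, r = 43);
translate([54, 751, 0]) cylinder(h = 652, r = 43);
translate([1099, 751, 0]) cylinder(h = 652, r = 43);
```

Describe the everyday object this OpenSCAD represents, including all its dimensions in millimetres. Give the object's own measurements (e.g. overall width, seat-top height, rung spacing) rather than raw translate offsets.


A table: top 1153 mm (x) × 805 mm (y), 30 mm thick, upper face at z = 682 mm, on four round legs of 86 mm diameter, each leg's bounding box inset 11 mm from the nearest pair of top edges from z = 0 to the bottom of the top.


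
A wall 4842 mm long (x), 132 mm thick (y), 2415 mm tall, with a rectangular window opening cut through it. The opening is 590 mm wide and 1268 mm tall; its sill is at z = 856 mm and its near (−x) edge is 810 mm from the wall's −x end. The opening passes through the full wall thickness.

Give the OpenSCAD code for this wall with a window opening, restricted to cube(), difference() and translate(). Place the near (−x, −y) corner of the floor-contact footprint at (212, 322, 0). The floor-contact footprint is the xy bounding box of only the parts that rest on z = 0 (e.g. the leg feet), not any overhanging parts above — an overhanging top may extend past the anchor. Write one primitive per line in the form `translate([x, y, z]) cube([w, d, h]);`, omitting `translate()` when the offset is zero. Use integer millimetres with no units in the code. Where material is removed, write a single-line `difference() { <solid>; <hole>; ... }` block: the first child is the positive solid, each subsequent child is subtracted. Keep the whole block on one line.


difference() { translate([212, 322, 0]) cube([4842, 132, 2415]); translate([1022, 322, 856]) cube([590, 132, 1268]); }


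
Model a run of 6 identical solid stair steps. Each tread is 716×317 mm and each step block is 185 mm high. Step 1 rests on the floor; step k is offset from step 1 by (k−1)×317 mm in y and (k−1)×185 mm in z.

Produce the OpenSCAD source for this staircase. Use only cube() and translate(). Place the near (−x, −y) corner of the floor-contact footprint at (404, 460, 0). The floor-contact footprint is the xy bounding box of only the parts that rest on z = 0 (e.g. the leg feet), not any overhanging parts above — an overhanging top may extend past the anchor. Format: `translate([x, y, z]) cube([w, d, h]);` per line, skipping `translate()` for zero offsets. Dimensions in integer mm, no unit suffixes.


translate([404, 460, 0]) cube([716, 317, 185]);
translate([404, 777, 185]) cube([716, 317, 185]);
translate([404, 1094, 370]) cube([716, 317, 185]);
translate([404, 1411, 555]) cube([716, 317, 185]);
translate([404, 1728, 740]) cube([716, 317, 185]);
translate([404, 2045, 925]) cube([716, 317, 185]);


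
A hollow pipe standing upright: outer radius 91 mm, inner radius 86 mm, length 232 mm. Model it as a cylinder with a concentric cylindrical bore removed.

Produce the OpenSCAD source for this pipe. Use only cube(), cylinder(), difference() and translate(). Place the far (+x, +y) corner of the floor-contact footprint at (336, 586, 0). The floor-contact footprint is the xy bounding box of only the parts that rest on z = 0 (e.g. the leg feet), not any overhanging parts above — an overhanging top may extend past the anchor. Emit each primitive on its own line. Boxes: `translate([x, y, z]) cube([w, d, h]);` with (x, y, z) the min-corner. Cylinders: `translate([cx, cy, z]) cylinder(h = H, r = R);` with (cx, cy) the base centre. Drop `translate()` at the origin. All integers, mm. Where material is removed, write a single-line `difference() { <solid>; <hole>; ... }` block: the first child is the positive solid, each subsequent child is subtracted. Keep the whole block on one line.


difference() { translate([245, 495, 0]) cylinder(h = 232, r = 91); translate([245, 495, 0]) cylinder(h = 232, r = 86); }


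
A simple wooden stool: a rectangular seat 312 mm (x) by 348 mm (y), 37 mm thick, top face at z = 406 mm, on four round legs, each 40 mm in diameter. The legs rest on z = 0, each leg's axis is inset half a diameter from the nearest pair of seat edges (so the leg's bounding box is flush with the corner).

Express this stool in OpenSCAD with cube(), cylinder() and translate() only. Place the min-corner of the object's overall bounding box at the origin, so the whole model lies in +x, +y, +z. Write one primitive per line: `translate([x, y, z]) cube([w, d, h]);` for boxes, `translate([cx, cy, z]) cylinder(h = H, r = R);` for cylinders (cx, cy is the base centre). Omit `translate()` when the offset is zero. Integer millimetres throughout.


translate([0, 0, 369]) cube([312, 348, 37]);
translate([20, 20, 0]) cylinder(h = 369, r = 20);
translate([292, 20, 0]) cylinder(h = 369, r = 20);
translate([20, 328, 0]) cylinder(h = 369, r = 20);
translate([292, 328, 0]) cylinder(h = 369, r = 20);


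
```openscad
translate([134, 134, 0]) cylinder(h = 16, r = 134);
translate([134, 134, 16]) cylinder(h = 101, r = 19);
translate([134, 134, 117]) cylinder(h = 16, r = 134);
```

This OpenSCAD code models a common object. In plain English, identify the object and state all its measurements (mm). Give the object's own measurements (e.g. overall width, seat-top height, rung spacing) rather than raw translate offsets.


A spool: two coaxial disc flanges of radius 134 mm and thickness 16 mm, joined by a core cylinder of radius 19 mm and height 101 mm. The lower flange rests on z = 0 and the three cylinders share a vertical axis.


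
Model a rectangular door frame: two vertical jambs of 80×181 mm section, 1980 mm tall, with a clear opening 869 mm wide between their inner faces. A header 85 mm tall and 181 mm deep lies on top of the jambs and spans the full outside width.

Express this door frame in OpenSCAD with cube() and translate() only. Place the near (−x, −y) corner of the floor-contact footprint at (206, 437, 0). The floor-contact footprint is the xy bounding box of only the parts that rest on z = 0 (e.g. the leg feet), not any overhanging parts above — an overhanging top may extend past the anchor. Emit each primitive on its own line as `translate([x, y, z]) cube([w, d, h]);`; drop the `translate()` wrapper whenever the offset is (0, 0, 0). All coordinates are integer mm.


translate([206, 437, 0]) cube([80, 181, 1980]);
translate([1155, 437, 0]) cube([80, 181, 1980]);
translate([206, 437, 1980]) cube([1029, 181, 85]);


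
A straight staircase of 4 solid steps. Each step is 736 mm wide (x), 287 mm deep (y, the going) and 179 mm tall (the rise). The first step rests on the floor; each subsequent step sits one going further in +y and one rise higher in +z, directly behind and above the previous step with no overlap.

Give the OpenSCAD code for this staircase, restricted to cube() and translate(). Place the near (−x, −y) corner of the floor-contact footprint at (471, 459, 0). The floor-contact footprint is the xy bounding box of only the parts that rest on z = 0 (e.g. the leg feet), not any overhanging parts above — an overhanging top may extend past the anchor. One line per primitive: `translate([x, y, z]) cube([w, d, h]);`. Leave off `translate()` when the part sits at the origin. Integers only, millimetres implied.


translate([471, 459, 0]) cube([736, 287, 179]);
translate([471, 746, 179]) cube([736, 287, 179]);
translate([471, 1033, 358]) cube([736, 287, 179]);
translate([471, 1320, 537]) cube([736, 287, 179]);


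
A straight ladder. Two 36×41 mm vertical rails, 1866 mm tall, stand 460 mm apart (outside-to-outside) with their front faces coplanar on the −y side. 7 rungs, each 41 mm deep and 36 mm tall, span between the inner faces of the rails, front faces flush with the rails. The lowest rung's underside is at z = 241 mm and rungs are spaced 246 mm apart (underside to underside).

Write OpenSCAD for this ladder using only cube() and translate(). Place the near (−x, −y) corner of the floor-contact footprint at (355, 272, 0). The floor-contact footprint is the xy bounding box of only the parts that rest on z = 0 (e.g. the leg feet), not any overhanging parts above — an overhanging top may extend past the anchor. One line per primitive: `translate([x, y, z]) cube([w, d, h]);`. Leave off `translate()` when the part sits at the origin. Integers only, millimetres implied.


// rung span = 460 - 2*36 = 388
// rung[k] z = 241 + k*246
translate([355, 272, 0]) cube([36, 41, 1866]);
translate([779, 272, 0]) cube([36, 41, 1866]);
translate([391, 272, 241]) cube([388, 41, 36]);
translate([391, 272, 487]) cube([388, 41, 36]);
translate([391, 272, 733]) cube([388, 41, 36]);
translate([391, 272, 979]) cube([388, 41, 36]);
translate([391, 272, 1225]) cube([388, 41, 36]);
translate([391, 272, 1471]) cube([388, 41, 36]);
translate([391, 272, 1717]) cube([388, 41, 36]);


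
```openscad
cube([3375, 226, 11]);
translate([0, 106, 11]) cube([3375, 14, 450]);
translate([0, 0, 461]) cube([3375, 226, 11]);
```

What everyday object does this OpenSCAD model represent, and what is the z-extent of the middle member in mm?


An I-beam. The web height is 450 mm.

Two wide flanges with a thin centred web — an I-beam. Overall 472 mm minus two 11 mm flanges gives a web of 472 − 2·11 = 450 mm.


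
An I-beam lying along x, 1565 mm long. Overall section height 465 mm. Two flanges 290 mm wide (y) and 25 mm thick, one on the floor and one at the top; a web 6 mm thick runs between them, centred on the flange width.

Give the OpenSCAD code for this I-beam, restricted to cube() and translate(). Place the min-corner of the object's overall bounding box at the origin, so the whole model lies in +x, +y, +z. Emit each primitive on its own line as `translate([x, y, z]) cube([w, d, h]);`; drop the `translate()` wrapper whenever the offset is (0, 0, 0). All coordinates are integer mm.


cube([1565, 290, 25]);
translate([0, 142, 25]) cube([1565, 6, 415]);
translate([0, 0, 440]) cube([1565, 290, 25]);


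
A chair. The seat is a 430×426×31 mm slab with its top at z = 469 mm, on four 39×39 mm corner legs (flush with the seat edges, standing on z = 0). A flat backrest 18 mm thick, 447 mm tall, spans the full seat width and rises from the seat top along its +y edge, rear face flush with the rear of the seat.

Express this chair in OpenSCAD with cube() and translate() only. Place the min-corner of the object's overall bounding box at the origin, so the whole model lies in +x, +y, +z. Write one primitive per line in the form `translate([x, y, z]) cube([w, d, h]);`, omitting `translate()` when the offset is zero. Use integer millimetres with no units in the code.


translate([0, 0, 438]) cube([430, 426, 31]);
cube([39, 39, 438]);
translate([391, 0, 0]) cube([39, 39, 438]);
translate([0, 387, 0]) cube([39, 39, 438]);
translate([391, 387, 0]) cube([39, 39, 438]);
translate([0, 408, 469]) cube([430, 18, 447]);


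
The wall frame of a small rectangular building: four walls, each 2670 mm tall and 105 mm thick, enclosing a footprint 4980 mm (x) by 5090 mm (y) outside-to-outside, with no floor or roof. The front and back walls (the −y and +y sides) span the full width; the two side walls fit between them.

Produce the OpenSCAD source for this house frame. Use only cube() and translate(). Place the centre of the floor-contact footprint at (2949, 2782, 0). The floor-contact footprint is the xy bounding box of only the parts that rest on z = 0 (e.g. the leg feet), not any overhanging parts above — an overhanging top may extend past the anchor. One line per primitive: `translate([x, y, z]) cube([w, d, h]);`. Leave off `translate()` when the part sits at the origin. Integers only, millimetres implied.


translate([459, 237, 0]) cube([4980, 105, 2670]);
translate([459, 5222, 0]) cube([4980, 105, 2670]);
translate([459, 342, 0]) cube([105, 4880, 2670]);
translate([5334, 342, 0]) cube([105, 4880, 2670]);


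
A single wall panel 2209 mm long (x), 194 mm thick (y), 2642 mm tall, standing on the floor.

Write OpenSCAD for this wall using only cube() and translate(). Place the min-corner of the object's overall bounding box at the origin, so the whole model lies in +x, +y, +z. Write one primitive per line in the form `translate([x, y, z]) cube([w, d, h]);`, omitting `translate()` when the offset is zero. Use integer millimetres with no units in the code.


cube([2209, 194, 2642]);


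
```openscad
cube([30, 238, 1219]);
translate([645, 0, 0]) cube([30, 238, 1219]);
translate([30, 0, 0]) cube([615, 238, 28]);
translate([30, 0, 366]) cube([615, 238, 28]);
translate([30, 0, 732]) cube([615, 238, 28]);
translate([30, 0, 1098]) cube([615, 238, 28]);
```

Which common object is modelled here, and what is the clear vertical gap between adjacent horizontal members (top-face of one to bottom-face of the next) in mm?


A bookshelf. The clear shelf gap is 338 mm.

Two tall side panels with 4 horizontal boards between them — a bookshelf. The first two shelf undersides are at z = 0 and z = 366; with shelf thickness 28, the clear gap is 366 − 0 − 28 = 338 mm.


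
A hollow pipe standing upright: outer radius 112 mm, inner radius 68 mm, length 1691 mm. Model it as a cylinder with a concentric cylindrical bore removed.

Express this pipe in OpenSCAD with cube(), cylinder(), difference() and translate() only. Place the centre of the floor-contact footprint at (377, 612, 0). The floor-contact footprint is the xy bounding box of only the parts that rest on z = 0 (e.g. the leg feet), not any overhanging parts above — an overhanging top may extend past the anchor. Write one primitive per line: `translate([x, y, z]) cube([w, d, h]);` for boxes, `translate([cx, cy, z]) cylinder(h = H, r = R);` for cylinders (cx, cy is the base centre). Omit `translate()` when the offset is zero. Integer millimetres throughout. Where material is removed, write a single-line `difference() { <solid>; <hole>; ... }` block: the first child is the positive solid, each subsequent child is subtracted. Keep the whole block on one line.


difference() { translate([377, 612, 0]) cylinder(h = 1691, r = 112); translate([377, 612, 0]) cylinder(h = 1691, r = 68); }


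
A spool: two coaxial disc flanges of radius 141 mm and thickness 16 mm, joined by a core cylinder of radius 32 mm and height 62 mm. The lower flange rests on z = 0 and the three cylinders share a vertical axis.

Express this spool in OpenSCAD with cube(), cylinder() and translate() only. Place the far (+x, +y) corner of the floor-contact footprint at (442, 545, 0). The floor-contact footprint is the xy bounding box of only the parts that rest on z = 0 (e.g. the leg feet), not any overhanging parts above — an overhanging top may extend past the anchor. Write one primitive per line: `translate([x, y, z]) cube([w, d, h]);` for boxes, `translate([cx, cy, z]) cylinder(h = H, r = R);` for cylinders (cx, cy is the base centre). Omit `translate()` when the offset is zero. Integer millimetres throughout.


translate([301, 404, 0]) cylinder(h = 16, r = 141);
translate([301, 404, 16]) cylinder(h = 62, r = 32);
translate([301, 404, 78]) cylinder(h = 16, r = 141);


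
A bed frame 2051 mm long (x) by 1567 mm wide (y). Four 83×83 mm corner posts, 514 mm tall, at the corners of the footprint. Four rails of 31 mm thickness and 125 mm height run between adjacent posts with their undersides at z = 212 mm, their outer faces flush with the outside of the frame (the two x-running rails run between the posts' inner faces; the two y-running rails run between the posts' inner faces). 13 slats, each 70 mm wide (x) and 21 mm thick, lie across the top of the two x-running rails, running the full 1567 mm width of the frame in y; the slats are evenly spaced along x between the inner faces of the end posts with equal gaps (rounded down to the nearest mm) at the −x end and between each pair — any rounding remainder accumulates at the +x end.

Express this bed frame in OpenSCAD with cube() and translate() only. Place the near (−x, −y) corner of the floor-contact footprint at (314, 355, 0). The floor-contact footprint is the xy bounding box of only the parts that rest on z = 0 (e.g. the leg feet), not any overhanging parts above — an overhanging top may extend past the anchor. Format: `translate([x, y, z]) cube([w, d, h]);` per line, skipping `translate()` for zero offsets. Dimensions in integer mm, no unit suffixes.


translate([314, 355, 0]) cube([83, 83, 514]);
translate([314, 1839, 0]) cube([83, 83, 514]);
translate([2282, 355, 0]) cube([83, 83, 514]);
translate([2282, 1839, 0]) cube([83, 83, 514]);
translate([397, 355, 212]) cube([1885, 31, 125]);
translate([397, 1891, 212]) cube([1885, 31, 125]);
translate([314, 438, 212]) cube([31, 1401, 125]);
translate([2334, 438, 212]) cube([31, 1401, 125]);
translate([466, 355, 337]) cube([70, 1567, 21]);
translate([605, 355, 337]) cube([70, 1567, 21]);
translate([744, 355, 337]) cube([70, 1567, 21]);
translate([883, 355, 337]) cube([70, 1567, 21]);
translate([1022, 355, 337]) cube([70, 1567, 21]);
translate([1161, 355, 337]) cube([70, 1567, 21]);
translate([1300, 355, 337]) cube([70, 1567, 21]);
translate([1439, 355, 337]) cube([70, 1567, 21]);
translate([1578, 355, 337]) cube([70, 1567, 21]);
translate([1717, 355, 337]) cube([70, 1567, 21]);
translate([1856, 355, 337]) cube([70, 1567, 21]);
translate([1995, 355, 337]) cube([70, 1567, 21]);
translate([2134, 355, 337]) cube([70, 1567, 21]);


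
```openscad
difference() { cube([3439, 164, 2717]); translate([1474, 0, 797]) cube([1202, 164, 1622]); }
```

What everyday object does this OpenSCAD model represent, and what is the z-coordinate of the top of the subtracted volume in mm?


A wall with a window opening. The window head height is 2419 mm.

A wall with a rectangular opening subtracted — a window. Sill at z = 797, opening 1622 mm tall, so the head is at 797 + 1622 = 2419 mm.


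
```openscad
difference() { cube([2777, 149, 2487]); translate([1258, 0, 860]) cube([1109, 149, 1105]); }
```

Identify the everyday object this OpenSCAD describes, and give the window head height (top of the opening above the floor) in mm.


A wall with a window opening. The window head height is 1965 mm.

A wall with a rectangular opening subtracted — a window. Sill at z = 860, opening 1105 mm tall, so the head is at 860 + 1105 = 1965 mm.


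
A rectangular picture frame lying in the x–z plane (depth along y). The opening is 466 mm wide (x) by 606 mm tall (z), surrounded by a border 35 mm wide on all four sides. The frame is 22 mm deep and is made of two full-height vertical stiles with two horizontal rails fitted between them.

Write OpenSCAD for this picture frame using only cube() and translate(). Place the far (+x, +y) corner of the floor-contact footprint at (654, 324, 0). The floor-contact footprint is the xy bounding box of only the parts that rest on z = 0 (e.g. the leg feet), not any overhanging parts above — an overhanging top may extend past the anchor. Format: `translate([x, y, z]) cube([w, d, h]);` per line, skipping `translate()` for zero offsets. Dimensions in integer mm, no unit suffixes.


translate([118, 302, 0]) cube([35, 22, 676]);
translate([619, 302, 0]) cube([35, 22, 676]);
translate([153, 302, 0]) cube([466, 22, 35]);
translate([153, 302, 641]) cube([466, 22, 35]);


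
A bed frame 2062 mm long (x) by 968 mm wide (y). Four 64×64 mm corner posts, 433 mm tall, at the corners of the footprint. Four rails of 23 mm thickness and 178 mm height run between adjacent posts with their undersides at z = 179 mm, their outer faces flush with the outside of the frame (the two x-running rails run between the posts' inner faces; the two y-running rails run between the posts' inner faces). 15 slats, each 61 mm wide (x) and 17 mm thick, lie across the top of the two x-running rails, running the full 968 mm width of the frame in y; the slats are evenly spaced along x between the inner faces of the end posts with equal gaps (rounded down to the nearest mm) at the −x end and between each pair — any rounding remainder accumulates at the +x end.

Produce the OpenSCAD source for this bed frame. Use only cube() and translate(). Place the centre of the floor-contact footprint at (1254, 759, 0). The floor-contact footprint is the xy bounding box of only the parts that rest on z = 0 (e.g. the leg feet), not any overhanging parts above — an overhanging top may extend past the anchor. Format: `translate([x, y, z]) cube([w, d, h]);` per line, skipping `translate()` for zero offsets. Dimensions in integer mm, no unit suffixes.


// slat z = rail_z + rail_h = 179 + 178 = 357
// slat gap = ⌊(1934 − 15·61) / 16⌋ = 63
translate([223, 275, 0]) cube([64, 64, 433]);
translate([223, 1179, 0]) cube([64, 64, 433]);
translate([2221, 275, 0]) cube([64, 64, 433]);
translate([2221, 1179, 0]) cube([64, 64, 433]);
translate([287, 275, 179]) cube([1934, 23, 178]);
translate([287, 1220, 179]) cube([1934, 23, 178]);
translate([223, 339, 179]) cube([23, 840, 178]);
translate([2262, 339, 179]) cube([23, 840, 178]);
translate([350, 275, 357]) cube([61, 968, 17]);
translate([474, 275, 357]) cube([61, 968, 17]);
translate([598, 275, 357]) cube([61, 968, 17]);
translate([722, 275, 357]) cube([61, 968, 17]);
translate([846, 275, 357]) cube([61, 968, 17]);
translate([970, 275, 357]) cube([61, 968, 17]);
translate([1094, 275, 357]) cube([61, 968, 17]);
translate([1218, 275, 357]) cube([61, 968, 17]);
translate([1342, 275, 357]) cube([61, 968, 17]);
translate([1466, 275, 357]) cube([61, 968, 17]);
translate([1590, 275, 357]) cube([61, 968, 17]);
translate([1714, 275, 357]) cube([61, 968, 17]);
translate([1838, 275, 357]) cube([61, 968, 17]);
translate([1962, 275, 357]) cube([61, 968, 17]);
translate([2086, 275, 357]) cube([61, 968, 17]);


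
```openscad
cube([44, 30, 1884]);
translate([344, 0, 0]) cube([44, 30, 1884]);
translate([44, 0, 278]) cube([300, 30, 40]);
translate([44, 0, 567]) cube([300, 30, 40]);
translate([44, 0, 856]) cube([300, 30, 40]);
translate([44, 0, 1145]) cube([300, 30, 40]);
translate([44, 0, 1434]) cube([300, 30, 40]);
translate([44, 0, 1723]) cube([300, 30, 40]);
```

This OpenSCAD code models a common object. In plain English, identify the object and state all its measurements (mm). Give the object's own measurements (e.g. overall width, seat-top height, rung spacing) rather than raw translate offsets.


A straight ladder. Two 44×30 mm vertical rails, 1884 mm tall, stand 388 mm apart (outside-to-outside) with their front faces coplanar on the −y side. 6 rungs, each 30 mm deep and 40 mm tall, span between the inner faces of the rails, front faces flush with the rails. The lowest rung's underside is at z = 278 mm and rungs are spaced 289 mm apart (underside to underside).


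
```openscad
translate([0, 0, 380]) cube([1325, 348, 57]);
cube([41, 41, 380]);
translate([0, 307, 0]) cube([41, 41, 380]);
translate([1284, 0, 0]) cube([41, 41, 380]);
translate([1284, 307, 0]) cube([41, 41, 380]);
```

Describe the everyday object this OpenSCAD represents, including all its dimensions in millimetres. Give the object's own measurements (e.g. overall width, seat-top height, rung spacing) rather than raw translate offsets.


A long wooden bench with a 1325 mm (x) × 348 mm (y) seat, 57 mm thick, its top surface 437 mm above the floor. Four 41 mm square legs at the seat corners, flush with the edges, run from z = 0 to the seat underside.


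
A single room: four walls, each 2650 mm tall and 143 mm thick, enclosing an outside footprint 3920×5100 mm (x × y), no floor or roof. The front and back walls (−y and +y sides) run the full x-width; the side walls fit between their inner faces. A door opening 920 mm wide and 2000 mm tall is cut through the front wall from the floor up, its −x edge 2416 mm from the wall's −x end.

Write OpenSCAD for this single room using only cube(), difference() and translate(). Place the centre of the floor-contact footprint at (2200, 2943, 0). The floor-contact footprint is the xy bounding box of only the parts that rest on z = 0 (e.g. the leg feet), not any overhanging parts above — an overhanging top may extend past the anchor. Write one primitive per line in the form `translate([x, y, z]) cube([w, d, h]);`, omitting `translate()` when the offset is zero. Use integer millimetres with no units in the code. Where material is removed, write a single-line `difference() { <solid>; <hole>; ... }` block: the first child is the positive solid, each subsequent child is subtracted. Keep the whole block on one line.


difference() { translate([240, 393, 0]) cube([3920, 143, 2650]); translate([2656, 393, 0]) cube([920, 143, 2000]); }
translate([240, 5350, 0]) cube([3920, 143, 2650]);
translate([240, 536, 0]) cube([143, 4814, 2650]);
translate([4017, 536, 0]) cube([143, 4814, 2650]);
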